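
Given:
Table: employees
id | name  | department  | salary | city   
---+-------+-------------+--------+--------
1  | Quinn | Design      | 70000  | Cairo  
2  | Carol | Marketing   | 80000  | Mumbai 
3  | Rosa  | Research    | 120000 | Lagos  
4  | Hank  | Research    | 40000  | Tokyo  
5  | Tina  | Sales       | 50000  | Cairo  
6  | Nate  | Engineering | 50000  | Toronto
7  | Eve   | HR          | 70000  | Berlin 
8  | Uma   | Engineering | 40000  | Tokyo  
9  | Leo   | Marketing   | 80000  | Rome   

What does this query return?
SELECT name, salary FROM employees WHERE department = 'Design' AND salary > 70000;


Filtering: department = 'Design' AND salary > 70000
Matching: 0 rows

Empty result set (0 rows)


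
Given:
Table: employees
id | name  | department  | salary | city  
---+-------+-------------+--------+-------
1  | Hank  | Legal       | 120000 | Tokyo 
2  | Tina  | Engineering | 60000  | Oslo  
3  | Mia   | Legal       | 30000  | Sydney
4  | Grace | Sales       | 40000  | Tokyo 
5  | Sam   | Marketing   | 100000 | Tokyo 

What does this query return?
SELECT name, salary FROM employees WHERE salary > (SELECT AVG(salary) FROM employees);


Subquery: AVG(salary) = 70000.0
Filtering: salary > 70000.0
  Hank (120000) -> MATCH
  Sam (100000) -> MATCH


2 rows:
Hank, 120000
Sam, 100000


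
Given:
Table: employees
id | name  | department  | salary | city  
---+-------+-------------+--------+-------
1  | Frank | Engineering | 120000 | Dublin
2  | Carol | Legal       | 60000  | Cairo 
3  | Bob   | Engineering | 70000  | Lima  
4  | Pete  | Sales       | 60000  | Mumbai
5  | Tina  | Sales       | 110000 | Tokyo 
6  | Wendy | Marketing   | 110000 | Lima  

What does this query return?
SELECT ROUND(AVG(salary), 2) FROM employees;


SUM(salary) = 530000
COUNT = 6
ROUND(AVG, 2) = ROUND(530000 / 6, 2) = 88333.33

88333.33


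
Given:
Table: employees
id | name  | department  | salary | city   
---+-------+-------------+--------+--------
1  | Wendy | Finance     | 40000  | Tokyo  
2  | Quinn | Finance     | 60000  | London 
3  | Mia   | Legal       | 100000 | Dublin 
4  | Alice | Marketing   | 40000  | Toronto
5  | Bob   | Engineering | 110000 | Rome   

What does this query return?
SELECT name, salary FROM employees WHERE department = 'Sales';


Filtering: department = 'Sales'
Matching rows: 0

Empty result set (0 rows)


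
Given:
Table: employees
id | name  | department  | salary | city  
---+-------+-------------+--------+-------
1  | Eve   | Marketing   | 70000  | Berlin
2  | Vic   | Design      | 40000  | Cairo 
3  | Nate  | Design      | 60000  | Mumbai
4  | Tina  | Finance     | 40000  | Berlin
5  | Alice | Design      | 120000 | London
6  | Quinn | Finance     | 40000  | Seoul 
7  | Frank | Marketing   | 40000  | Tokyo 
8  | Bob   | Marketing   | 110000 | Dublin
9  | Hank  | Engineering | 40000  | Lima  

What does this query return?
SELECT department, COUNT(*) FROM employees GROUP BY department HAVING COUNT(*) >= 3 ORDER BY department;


Groups with count >= 3:
  Design: 3 -> PASS
  Marketing: 3 -> PASS
  Engineering: 1 -> filtered out
  Finance: 2 -> filtered out


2 groups:
Design, 3
Marketing, 3


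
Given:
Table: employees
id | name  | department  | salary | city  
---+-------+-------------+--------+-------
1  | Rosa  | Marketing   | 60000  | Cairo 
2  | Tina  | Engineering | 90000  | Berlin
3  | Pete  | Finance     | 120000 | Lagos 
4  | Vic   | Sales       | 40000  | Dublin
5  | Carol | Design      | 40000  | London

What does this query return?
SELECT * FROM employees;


SELECT * returns all 5 rows with all columns

5 rows:
1, Rosa, Marketing, 60000, Cairo
2, Tina, Engineering, 90000, Berlin
3, Pete, Finance, 120000, Lagos
4, Vic, Sales, 40000, Dublin
5, Carol, Design, 40000, London


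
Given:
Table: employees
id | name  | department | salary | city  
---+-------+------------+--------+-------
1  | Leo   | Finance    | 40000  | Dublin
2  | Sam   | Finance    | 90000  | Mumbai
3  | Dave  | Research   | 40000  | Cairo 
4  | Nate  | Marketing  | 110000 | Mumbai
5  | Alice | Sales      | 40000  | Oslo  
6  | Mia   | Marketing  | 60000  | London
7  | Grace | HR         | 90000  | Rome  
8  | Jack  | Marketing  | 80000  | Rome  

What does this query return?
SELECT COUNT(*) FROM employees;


COUNT(*) counts all rows

8


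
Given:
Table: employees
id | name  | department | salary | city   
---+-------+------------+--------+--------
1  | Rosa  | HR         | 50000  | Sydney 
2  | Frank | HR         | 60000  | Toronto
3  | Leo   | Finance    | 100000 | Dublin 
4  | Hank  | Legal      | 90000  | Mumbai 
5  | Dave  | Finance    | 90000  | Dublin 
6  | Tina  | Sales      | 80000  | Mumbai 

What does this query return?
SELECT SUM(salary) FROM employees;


SUM(salary) = 50000 + 60000 + 100000 + 90000 + 90000 + 80000 = 470000

470000


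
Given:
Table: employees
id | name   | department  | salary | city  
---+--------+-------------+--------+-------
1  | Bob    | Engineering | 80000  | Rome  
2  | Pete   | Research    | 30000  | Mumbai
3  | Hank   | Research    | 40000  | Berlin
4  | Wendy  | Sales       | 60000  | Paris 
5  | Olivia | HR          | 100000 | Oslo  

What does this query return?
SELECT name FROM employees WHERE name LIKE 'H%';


LIKE 'H%' matches names starting with 'H'
Matching: 1

1 rows:
Hank


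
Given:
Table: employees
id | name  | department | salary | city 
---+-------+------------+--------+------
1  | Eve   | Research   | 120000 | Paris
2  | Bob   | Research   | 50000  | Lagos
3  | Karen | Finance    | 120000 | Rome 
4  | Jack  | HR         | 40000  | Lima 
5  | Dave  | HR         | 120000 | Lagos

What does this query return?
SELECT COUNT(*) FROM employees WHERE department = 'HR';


Counting rows where department = 'HR'
  Jack -> MATCH
  Dave -> MATCH


2


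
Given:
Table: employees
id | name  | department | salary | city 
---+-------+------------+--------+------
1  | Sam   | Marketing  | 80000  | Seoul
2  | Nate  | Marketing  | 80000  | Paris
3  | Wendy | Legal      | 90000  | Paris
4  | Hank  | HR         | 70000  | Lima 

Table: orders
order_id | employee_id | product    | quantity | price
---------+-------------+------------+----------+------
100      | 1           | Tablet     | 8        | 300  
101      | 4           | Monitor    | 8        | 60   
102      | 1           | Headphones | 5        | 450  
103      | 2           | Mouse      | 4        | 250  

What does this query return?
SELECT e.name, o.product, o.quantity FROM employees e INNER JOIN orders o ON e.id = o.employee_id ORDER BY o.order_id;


Joining employees.id = orders.employee_id:
  employee Sam (id=1) -> order Tablet
  employee Hank (id=4) -> order Monitor
  employee Sam (id=1) -> order Headphones
  employee Nate (id=2) -> order Mouse


4 rows:
Sam, Tablet, 8
Hank, Monitor, 8
Sam, Headphones, 5
Nate, Mouse, 4


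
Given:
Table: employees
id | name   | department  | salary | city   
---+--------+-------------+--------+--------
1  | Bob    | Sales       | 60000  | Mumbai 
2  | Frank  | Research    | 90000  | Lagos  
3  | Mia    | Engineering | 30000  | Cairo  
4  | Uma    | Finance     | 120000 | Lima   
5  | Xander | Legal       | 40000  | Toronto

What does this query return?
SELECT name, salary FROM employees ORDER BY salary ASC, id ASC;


Sorting by salary ASC, then id ASC for ties

5 rows:
Mia, 30000
Xander, 40000
Bob, 60000
Frank, 90000
Uma, 120000


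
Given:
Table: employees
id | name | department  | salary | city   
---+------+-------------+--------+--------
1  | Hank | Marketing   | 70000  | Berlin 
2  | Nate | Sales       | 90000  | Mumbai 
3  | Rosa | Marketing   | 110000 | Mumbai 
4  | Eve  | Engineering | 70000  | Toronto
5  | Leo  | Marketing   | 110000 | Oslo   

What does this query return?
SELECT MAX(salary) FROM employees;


Salaries: 70000, 90000, 110000, 70000, 110000
MAX = 110000

110000


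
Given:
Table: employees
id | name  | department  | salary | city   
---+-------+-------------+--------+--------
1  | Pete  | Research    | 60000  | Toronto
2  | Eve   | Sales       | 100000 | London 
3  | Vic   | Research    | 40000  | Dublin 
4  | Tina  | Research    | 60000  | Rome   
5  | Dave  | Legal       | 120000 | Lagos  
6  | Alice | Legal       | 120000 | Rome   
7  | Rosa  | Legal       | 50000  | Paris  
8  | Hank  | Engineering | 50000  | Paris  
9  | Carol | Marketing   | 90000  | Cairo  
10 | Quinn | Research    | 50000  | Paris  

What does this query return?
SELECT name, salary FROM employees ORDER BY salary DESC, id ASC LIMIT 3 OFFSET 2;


Sort by salary DESC (id ASC tiebreak), then skip 2 and take 3
Rows 3 through 5

3 rows:
Eve, 100000
Carol, 90000
Pete, 60000


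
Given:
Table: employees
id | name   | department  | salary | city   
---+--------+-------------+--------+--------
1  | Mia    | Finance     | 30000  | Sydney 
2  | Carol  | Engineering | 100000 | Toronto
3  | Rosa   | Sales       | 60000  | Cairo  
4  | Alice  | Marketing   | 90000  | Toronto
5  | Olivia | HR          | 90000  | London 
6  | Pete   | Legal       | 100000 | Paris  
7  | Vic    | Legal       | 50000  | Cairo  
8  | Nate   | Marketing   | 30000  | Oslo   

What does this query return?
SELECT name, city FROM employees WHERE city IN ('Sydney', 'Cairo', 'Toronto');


Filtering: city IN ('Sydney', 'Cairo', 'Toronto')
Matching: 5 rows

5 rows:
Mia, Sydney
Carol, Toronto
Rosa, Cairo
Alice, Toronto
Vic, Cairo


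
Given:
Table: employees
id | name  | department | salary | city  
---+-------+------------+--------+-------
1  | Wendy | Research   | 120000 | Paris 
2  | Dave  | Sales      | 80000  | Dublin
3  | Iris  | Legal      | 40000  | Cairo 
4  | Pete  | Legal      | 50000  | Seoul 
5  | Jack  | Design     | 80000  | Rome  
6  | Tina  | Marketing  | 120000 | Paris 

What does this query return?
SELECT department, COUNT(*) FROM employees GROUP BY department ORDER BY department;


Assigning each row to its department group:
  Wendy -> Research
  Dave -> Sales
  Iris -> Legal
  Pete -> Legal
  Jack -> Design
  Tina -> Marketing


5 groups:
Design, 1
Legal, 2
Marketing, 1
Research, 1
Sales, 1


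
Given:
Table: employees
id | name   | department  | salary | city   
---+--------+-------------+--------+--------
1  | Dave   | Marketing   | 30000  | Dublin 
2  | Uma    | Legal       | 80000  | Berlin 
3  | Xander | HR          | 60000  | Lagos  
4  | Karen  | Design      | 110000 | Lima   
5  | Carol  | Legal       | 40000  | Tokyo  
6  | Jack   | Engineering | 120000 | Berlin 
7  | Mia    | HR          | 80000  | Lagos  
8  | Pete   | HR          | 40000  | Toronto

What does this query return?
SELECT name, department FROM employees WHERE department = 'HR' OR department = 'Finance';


Filtering: department = 'HR' OR 'Finance'
Matching: 3 rows

3 rows:
Xander, HR
Mia, HR
Pete, HR


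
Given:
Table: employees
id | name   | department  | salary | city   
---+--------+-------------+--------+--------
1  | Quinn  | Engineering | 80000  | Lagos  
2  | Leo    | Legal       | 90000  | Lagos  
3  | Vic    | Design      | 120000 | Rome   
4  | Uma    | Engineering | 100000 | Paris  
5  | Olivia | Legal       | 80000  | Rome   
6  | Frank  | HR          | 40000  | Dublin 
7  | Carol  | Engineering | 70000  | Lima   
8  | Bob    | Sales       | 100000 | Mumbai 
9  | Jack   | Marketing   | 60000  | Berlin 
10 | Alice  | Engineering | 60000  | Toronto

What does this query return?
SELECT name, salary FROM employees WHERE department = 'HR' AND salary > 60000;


Filtering: department = 'HR' AND salary > 60000
Matching: 0 rows

Empty result set (0 rows)


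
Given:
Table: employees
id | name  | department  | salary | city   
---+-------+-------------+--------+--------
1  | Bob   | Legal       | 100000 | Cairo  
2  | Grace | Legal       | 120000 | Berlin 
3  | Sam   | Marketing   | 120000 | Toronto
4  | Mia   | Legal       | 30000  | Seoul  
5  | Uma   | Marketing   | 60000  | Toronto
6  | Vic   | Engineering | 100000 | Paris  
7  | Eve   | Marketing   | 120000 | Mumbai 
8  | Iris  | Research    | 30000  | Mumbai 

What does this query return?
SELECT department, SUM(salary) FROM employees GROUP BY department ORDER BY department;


Summing salary within each department:
  Engineering: 100000 = 100000
  Legal: 100000 + 120000 + 30000 = 250000
  Marketing: 120000 + 60000 + 120000 = 300000
  Research: 30000 = 30000


4 groups:
Engineering, 100000
Legal, 250000
Marketing, 300000
Research, 30000


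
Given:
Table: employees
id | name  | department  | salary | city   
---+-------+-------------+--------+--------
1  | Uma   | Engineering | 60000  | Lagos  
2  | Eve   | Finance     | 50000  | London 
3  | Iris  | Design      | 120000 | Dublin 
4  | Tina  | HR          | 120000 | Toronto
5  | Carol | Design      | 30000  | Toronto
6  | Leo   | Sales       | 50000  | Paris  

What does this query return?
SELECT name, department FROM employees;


Projecting columns: name, department

6 rows:
Uma, Engineering
Eve, Finance
Iris, Design
Tina, HR
Carol, Design
Leo, Sales


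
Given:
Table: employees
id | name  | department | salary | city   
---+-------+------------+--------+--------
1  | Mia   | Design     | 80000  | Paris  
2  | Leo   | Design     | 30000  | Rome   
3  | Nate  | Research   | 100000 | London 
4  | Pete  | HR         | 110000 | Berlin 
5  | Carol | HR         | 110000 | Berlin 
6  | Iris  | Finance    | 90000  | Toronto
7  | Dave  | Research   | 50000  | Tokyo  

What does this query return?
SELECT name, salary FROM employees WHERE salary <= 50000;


Filtering: salary <= 50000
Matching: 2 rows

2 rows:
Leo, 30000
Dave, 50000


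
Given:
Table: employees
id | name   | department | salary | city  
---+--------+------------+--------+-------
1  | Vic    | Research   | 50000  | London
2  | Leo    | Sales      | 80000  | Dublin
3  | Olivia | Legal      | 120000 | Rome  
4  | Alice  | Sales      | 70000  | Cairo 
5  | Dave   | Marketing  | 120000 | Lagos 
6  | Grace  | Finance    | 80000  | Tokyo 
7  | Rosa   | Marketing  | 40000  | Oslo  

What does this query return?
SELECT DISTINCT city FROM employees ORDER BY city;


All 'city' values (row order): London, Dublin, Rome, Cairo, Lagos, Tokyo, Oslo
Removing duplicates leaves 7 unique value(s).

7 values:
Cairo
Dublin
Lagos
London
Oslo
Rome
Tokyo


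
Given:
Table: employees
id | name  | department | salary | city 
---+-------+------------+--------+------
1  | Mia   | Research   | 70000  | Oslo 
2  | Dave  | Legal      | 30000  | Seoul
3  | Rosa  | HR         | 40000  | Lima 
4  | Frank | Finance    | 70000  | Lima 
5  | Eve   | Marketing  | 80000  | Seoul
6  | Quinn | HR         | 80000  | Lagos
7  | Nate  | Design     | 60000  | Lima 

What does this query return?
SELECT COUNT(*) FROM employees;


COUNT(*) counts all rows

7


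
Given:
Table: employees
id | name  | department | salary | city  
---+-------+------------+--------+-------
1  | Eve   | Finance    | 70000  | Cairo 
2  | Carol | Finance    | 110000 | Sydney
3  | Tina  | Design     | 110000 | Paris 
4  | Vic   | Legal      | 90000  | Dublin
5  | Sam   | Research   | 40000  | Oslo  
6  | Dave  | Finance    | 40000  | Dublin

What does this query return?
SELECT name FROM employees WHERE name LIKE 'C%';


LIKE 'C%' matches names starting with 'C'
Matching: 1

1 rows:
Carol


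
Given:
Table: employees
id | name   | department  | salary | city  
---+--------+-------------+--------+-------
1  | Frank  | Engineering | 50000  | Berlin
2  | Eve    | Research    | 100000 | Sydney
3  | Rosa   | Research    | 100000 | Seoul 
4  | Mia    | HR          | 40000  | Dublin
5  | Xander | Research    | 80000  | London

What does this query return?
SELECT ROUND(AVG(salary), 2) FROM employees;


SUM(salary) = 370000
COUNT = 5
ROUND(AVG, 2) = ROUND(370000 / 5, 2) = 74000.0

74000.0


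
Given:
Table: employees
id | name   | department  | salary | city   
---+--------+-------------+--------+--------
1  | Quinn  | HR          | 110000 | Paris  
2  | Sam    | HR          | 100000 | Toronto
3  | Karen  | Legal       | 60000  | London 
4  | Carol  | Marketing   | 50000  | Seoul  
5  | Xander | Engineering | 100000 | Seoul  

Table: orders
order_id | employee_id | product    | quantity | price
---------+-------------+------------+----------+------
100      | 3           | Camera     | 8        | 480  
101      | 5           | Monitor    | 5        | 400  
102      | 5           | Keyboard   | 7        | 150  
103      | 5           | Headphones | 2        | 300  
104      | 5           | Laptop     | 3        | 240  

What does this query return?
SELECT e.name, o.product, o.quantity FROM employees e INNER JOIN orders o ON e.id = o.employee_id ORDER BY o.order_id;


Joining employees.id = orders.employee_id:
  employee Karen (id=3) -> order Camera
  employee Xander (id=5) -> order Monitor
  employee Xander (id=5) -> order Keyboard
  employee Xander (id=5) -> order Headphones
  employee Xander (id=5) -> order Laptop


5 rows:
Karen, Camera, 8
Xander, Monitor, 5
Xander, Keyboard, 7
Xander, Headphones, 2
Xander, Laptop, 3


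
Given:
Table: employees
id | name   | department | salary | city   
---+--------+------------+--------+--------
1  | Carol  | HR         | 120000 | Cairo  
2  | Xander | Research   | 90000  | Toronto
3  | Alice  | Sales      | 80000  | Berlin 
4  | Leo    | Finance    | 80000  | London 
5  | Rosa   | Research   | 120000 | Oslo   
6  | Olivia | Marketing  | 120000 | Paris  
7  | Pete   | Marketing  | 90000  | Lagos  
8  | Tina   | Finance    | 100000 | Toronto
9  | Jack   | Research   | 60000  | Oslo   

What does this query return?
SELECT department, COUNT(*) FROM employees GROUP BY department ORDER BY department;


Assigning each row to its department group:
  Carol -> HR
  Xander -> Research
  Alice -> Sales
  Leo -> Finance
  Rosa -> Research
  Olivia -> Marketing
  Pete -> Marketing
  Tina -> Finance
  Jack -> Research


5 groups:
Finance, 2
HR, 1
Marketing, 2
Research, 3
Sales, 1


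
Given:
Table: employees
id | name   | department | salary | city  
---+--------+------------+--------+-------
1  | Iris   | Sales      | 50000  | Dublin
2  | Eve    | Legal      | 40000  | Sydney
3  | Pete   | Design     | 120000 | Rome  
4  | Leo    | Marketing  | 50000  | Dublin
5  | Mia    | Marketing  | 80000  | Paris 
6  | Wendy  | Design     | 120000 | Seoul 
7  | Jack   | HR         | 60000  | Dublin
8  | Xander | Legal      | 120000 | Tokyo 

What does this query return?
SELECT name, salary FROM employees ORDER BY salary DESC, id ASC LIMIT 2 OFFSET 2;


Sort by salary DESC (id ASC tiebreak), then skip 2 and take 2
Rows 3 through 4

2 rows:
Xander, 120000
Mia, 80000


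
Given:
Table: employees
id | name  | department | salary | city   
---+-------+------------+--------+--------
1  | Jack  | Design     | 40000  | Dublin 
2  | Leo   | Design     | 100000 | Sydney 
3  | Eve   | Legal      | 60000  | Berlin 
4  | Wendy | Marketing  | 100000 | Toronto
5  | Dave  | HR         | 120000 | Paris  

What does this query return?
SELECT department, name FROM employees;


Projecting columns: department, name

5 rows:
Design, Jack
Design, Leo
Legal, Eve
Marketing, Wendy
HR, Dave


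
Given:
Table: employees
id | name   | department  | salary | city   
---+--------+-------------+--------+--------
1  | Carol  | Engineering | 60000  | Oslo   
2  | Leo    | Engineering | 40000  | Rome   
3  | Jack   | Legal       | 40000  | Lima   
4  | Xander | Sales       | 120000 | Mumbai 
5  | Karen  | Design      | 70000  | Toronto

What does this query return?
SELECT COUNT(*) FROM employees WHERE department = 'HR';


Counting rows where department = 'HR'


0


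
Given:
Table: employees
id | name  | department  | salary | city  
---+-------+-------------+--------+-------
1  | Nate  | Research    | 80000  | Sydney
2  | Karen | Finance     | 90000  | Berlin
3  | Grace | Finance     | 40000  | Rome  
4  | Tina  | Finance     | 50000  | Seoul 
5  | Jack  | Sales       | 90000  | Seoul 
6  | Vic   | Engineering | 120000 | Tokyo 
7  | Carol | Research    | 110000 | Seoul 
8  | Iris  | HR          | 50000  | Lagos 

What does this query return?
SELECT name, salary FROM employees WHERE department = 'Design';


Filtering: department = 'Design'
Matching rows: 0

Empty result set (0 rows)


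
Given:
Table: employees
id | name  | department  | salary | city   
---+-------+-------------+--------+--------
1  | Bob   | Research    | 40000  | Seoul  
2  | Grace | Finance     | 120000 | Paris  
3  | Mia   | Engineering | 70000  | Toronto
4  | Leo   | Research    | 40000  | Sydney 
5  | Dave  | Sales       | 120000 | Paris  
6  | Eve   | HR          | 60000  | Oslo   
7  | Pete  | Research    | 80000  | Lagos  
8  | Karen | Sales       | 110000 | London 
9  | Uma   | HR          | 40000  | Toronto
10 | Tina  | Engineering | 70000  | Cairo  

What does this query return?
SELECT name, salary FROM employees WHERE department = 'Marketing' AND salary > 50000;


Filtering: department = 'Marketing' AND salary > 50000
Matching: 0 rows

Empty result set (0 rows)


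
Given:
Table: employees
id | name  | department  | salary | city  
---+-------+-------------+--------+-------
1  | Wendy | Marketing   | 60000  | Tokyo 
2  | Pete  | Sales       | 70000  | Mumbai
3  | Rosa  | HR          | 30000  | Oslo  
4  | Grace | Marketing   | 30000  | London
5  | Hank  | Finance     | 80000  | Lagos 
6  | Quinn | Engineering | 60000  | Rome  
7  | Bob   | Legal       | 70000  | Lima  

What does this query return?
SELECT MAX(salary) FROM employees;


Salaries: 60000, 70000, 30000, 30000, 80000, 60000, 70000
MAX = 80000

80000


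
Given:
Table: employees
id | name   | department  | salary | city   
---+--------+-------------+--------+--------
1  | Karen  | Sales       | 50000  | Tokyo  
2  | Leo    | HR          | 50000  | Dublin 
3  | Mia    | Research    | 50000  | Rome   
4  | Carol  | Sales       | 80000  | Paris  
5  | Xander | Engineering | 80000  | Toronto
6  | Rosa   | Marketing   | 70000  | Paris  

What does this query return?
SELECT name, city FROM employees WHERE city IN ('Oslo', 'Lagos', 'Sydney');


Filtering: city IN ('Oslo', 'Lagos', 'Sydney')
Matching: 0 rows

Empty result set (0 rows)


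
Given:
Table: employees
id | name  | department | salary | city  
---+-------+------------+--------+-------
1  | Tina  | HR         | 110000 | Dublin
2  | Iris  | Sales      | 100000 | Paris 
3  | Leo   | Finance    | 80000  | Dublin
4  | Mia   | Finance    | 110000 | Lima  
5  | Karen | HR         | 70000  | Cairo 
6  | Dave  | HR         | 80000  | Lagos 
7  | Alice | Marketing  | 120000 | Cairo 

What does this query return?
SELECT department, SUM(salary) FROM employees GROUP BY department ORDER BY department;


Summing salary within each department:
  Finance: 80000 + 110000 = 190000
  HR: 110000 + 70000 + 80000 = 260000
  Marketing: 120000 = 120000
  Sales: 100000 = 100000


4 groups:
Finance, 190000
HR, 260000
Marketing, 120000
Sales, 100000


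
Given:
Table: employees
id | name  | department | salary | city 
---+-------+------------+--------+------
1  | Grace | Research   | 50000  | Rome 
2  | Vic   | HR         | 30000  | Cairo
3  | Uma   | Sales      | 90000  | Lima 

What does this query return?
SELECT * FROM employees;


SELECT * returns all 3 rows with all columns

3 rows:
1, Grace, Research, 50000, Rome
2, Vic, HR, 30000, Cairo
3, Uma, Sales, 90000, Lima


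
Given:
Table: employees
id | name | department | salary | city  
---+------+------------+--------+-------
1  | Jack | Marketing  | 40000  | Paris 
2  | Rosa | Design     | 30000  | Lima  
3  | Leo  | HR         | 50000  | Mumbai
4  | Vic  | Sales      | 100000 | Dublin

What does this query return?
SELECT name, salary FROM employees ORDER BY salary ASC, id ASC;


Sorting by salary ASC, then id ASC for ties

4 rows:
Rosa, 30000
Jack, 40000
Leo, 50000
Vic, 100000


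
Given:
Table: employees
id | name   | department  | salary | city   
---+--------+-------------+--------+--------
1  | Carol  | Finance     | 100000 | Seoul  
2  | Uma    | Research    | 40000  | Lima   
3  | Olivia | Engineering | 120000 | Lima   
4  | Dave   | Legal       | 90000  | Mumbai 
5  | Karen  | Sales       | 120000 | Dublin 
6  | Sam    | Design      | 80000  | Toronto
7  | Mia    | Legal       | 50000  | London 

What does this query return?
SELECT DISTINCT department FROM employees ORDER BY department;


All 'department' values (row order): Finance, Research, Engineering, Legal, Sales, Design, Legal
Removing duplicates leaves 6 unique value(s).

6 values:
Design
Engineering
Finance
Legal
Research
Sales


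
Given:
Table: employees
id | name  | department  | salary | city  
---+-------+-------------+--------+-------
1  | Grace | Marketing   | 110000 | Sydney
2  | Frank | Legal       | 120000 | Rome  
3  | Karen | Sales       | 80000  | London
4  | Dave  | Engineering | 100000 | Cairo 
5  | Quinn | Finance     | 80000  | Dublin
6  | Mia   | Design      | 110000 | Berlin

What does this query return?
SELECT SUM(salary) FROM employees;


SUM(salary) = 110000 + 120000 + 80000 + 100000 + 80000 + 110000 = 600000

600000


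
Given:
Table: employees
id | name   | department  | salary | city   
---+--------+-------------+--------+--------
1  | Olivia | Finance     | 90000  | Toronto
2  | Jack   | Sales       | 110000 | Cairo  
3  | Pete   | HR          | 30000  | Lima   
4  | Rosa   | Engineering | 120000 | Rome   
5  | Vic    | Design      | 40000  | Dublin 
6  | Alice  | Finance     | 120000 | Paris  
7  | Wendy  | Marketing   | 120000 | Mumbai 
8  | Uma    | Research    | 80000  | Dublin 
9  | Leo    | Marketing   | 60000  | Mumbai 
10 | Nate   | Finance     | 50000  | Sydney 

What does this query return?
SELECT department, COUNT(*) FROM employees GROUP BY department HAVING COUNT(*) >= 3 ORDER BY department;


Groups with count >= 3:
  Finance: 3 -> PASS
  Design: 1 -> filtered out
  Engineering: 1 -> filtered out
  HR: 1 -> filtered out
  Marketing: 2 -> filtered out
  Research: 1 -> filtered out
  Sales: 1 -> filtered out


1 groups:
Finance, 3


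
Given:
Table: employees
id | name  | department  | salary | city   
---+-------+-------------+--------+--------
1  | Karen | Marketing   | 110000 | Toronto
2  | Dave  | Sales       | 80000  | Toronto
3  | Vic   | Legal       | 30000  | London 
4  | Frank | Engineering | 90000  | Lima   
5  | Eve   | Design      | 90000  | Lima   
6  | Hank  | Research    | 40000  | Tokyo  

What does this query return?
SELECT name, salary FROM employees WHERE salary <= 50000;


Filtering: salary <= 50000
Matching: 2 rows

2 rows:
Vic, 30000
Hank, 40000


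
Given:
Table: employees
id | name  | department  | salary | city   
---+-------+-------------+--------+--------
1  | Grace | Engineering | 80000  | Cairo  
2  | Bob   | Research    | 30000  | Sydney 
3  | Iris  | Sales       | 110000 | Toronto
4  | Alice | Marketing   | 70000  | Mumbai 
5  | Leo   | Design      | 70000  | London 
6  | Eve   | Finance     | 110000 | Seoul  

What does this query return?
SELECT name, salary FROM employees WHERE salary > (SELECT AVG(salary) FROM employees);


Subquery: AVG(salary) = 78333.33
Filtering: salary > 78333.33
  Grace (80000) -> MATCH
  Iris (110000) -> MATCH
  Eve (110000) -> MATCH


3 rows:
Grace, 80000
Iris, 110000
Eve, 110000


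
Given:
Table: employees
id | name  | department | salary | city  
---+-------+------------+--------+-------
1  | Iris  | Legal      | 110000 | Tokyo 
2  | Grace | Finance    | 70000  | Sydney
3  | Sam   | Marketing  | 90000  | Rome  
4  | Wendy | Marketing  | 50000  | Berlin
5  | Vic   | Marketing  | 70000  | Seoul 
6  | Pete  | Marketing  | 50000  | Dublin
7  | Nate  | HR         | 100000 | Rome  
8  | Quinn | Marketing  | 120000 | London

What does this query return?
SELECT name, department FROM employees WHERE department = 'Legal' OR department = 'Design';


Filtering: department = 'Legal' OR 'Design'
Matching: 1 rows

1 rows:
Iris, Legal


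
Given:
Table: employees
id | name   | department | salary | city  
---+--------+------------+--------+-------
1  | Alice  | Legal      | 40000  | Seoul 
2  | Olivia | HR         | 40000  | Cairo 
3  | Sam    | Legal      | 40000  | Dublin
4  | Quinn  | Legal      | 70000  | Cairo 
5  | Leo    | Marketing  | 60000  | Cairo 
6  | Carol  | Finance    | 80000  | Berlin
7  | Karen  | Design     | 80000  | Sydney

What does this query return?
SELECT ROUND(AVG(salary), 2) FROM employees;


SUM(salary) = 410000
COUNT = 7
ROUND(AVG, 2) = ROUND(410000 / 7, 2) = 58571.43

58571.43


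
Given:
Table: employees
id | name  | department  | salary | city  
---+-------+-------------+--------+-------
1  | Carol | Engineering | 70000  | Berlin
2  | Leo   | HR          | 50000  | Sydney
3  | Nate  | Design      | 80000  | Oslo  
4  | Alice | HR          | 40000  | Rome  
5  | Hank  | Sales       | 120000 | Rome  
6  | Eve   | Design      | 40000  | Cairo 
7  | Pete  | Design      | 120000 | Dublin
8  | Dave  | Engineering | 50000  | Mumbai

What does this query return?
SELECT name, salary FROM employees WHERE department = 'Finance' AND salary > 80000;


Filtering: department = 'Finance' AND salary > 80000
Matching: 0 rows

Empty result set (0 rows)


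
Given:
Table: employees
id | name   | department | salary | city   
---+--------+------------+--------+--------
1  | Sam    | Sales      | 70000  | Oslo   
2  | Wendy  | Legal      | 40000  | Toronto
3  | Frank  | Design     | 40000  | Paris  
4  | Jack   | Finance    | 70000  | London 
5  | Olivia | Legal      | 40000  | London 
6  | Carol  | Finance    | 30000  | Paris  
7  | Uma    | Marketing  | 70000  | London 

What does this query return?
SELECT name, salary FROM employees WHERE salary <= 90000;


Filtering: salary <= 90000
Matching: 7 rows

7 rows:
Sam, 70000
Wendy, 40000
Frank, 40000
Jack, 70000
Olivia, 40000
Carol, 30000
Uma, 70000


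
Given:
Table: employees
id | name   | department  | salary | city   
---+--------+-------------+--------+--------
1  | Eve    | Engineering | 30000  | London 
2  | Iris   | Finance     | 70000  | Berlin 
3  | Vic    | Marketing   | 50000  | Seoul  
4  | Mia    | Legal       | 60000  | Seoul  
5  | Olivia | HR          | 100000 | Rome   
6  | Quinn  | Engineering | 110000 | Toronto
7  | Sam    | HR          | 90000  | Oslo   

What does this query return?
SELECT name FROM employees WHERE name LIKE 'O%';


LIKE 'O%' matches names starting with 'O'
Matching: 1

1 rows:
Olivia


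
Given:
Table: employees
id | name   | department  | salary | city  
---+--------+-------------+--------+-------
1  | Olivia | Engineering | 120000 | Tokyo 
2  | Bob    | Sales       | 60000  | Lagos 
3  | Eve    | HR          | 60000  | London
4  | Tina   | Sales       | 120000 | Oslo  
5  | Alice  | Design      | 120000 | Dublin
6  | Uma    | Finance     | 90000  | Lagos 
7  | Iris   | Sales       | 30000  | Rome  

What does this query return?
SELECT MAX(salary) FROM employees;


Salaries: 120000, 60000, 60000, 120000, 120000, 90000, 30000
MAX = 120000

120000


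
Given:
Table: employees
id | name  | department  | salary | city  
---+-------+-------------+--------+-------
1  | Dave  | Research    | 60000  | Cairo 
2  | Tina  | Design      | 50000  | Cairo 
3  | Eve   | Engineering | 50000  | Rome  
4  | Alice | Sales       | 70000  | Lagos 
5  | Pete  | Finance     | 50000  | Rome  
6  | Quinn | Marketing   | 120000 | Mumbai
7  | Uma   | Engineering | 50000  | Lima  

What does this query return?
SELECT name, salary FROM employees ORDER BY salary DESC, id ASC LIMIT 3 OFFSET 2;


Sort by salary DESC (id ASC tiebreak), then skip 2 and take 3
Rows 3 through 5

3 rows:
Dave, 60000
Tina, 50000
Eve, 50000


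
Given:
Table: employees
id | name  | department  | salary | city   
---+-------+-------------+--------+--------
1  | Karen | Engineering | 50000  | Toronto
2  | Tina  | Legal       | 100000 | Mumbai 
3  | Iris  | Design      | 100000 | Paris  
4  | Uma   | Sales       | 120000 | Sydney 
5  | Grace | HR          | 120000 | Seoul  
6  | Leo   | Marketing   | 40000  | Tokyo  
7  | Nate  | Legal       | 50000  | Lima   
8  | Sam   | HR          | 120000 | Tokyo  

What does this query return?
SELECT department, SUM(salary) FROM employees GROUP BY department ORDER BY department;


Summing salary within each department:
  Design: 100000 = 100000
  Engineering: 50000 = 50000
  HR: 120000 + 120000 = 240000
  Legal: 100000 + 50000 = 150000
  Marketing: 40000 = 40000
  Sales: 120000 = 120000


6 groups:
Design, 100000
Engineering, 50000
HR, 240000
Legal, 150000
Marketing, 40000
Sales, 120000


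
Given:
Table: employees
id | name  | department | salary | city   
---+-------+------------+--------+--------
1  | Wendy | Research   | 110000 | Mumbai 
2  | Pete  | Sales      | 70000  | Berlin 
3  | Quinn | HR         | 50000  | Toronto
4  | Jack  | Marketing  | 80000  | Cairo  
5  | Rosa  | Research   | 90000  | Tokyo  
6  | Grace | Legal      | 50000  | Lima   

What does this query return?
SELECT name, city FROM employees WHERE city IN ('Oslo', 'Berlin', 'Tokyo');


Filtering: city IN ('Oslo', 'Berlin', 'Tokyo')
Matching: 2 rows

2 rows:
Pete, Berlin
Rosa, Tokyo


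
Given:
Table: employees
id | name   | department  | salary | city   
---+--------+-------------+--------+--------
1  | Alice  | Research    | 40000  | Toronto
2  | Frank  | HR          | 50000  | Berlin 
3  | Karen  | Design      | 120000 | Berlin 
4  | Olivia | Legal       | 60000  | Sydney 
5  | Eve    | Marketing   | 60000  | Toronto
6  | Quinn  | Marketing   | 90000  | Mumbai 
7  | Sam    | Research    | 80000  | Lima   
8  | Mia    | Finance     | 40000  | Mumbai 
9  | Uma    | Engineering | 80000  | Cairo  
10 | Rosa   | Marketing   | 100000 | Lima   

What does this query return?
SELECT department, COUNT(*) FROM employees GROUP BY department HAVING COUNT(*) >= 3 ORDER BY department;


Groups with count >= 3:
  Marketing: 3 -> PASS
  Design: 1 -> filtered out
  Engineering: 1 -> filtered out
  Finance: 1 -> filtered out
  HR: 1 -> filtered out
  Legal: 1 -> filtered out
  Research: 2 -> filtered out


1 groups:
Marketing, 3


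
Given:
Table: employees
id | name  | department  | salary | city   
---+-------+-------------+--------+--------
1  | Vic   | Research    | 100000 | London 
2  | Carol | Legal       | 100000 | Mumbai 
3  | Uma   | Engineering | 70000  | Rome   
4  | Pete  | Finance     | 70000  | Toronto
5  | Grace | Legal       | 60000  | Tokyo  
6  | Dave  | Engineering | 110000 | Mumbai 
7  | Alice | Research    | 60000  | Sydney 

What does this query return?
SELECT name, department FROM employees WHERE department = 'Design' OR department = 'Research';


Filtering: department = 'Design' OR 'Research'
Matching: 2 rows

2 rows:
Vic, Research
Alice, Research


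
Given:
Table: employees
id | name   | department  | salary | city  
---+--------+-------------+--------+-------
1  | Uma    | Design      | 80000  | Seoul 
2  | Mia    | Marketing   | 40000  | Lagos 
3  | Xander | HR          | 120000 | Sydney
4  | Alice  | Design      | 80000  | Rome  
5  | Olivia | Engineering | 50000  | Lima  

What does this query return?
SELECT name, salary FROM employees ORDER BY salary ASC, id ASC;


Sorting by salary ASC, then id ASC for ties

5 rows:
Mia, 40000
Olivia, 50000
Uma, 80000
Alice, 80000
Xander, 120000


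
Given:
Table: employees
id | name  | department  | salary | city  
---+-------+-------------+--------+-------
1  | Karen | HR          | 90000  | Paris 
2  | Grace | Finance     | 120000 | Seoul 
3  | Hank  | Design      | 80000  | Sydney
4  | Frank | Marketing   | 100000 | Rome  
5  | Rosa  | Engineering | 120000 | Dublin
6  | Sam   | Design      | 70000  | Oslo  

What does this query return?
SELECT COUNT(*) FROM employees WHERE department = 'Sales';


Counting rows where department = 'Sales'


0


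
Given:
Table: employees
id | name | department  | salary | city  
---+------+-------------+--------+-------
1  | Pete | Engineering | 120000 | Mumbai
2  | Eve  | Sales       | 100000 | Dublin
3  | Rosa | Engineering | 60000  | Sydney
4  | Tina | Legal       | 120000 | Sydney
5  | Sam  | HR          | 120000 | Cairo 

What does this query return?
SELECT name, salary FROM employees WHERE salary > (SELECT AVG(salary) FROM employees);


Subquery: AVG(salary) = 104000.0
Filtering: salary > 104000.0
  Pete (120000) -> MATCH
  Tina (120000) -> MATCH
  Sam (120000) -> MATCH


3 rows:
Pete, 120000
Tina, 120000
Sam, 120000


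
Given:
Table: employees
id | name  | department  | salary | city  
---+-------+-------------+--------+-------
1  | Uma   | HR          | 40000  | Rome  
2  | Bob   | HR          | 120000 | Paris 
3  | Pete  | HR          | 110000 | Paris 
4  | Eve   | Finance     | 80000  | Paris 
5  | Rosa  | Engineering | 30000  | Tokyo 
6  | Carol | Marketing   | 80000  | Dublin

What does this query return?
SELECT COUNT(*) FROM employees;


COUNT(*) counts all rows

6


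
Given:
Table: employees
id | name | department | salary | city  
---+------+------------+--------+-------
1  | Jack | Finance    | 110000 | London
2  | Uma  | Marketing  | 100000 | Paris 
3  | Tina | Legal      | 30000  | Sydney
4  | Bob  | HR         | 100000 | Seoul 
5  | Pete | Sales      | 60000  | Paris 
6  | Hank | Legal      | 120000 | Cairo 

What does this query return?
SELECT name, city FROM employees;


Projecting columns: name, city

6 rows:
Jack, London
Uma, Paris
Tina, Sydney
Bob, Seoul
Pete, Paris
Hank, Cairo


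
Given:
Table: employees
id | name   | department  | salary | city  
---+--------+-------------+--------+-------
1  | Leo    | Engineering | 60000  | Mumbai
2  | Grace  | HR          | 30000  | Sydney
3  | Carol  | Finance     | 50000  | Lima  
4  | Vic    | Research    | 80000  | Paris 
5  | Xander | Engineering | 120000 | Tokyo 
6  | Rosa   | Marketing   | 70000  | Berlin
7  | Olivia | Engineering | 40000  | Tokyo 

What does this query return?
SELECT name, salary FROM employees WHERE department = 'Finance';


Filtering: department = 'Finance'
Matching rows: 1

1 rows:
Carol, 50000


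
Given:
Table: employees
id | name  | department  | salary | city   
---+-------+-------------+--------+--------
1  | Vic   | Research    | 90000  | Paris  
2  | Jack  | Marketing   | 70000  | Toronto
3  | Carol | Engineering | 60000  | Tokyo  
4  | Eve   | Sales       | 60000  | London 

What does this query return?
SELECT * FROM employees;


SELECT * returns all 4 rows with all columns

4 rows:
1, Vic, Research, 90000, Paris
2, Jack, Marketing, 70000, Toronto
3, Carol, Engineering, 60000, Tokyo
4, Eve, Sales, 60000, London


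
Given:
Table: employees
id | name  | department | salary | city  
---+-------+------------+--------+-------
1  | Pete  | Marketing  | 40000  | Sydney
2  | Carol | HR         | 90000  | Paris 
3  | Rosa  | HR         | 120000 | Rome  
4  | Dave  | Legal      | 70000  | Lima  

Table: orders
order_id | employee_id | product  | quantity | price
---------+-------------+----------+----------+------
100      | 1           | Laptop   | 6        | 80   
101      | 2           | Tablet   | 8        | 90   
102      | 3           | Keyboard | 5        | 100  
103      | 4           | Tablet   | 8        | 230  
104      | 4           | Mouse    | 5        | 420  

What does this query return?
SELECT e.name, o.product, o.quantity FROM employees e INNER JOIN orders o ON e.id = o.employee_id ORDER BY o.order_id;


Joining employees.id = orders.employee_id:
  employee Pete (id=1) -> order Laptop
  employee Carol (id=2) -> order Tablet
  employee Rosa (id=3) -> order Keyboard
  employee Dave (id=4) -> order Tablet
  employee Dave (id=4) -> order Mouse


5 rows:
Pete, Laptop, 6
Carol, Tablet, 8
Rosa, Keyboard, 5
Dave, Tablet, 8
Dave, Mouse, 5


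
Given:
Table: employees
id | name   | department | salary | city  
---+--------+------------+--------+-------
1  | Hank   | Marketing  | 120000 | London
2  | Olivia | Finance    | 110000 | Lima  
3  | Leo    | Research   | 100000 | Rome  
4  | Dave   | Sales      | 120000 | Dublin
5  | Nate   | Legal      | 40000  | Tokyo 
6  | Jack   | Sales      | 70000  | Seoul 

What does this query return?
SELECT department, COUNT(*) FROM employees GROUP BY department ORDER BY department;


Assigning each row to its department group:
  Hank -> Marketing
  Olivia -> Finance
  Leo -> Research
  Dave -> Sales
  Nate -> Legal
  Jack -> Sales


5 groups:
Finance, 1
Legal, 1
Marketing, 1
Research, 1
Sales, 2
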